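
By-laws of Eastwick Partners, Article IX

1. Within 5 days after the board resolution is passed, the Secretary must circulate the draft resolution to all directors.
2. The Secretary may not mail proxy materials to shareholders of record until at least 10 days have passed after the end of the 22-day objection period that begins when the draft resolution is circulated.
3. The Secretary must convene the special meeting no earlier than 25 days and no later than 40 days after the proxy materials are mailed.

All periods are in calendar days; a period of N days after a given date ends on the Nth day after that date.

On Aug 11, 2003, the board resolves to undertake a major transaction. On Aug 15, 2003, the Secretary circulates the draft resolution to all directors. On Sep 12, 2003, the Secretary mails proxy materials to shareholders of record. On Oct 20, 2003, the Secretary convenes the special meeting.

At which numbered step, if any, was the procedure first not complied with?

Step 2

Step 1: 5 days after Aug 11, 2003 (when the board resolution is passed) is Aug 16, 2003; done Aug 15, 2003 — timely.
Step 2: the earliest permitted date is 10 days after Sep 6, 2003 (end of the 22-day objection period, which began when the draft resolution is circulated on Aug 15, 2003), i.e. Sep 16, 2003; Sep 12, 2003 is 4 days before the earliest permitted date.
The procedure was therefore not followed at step 2.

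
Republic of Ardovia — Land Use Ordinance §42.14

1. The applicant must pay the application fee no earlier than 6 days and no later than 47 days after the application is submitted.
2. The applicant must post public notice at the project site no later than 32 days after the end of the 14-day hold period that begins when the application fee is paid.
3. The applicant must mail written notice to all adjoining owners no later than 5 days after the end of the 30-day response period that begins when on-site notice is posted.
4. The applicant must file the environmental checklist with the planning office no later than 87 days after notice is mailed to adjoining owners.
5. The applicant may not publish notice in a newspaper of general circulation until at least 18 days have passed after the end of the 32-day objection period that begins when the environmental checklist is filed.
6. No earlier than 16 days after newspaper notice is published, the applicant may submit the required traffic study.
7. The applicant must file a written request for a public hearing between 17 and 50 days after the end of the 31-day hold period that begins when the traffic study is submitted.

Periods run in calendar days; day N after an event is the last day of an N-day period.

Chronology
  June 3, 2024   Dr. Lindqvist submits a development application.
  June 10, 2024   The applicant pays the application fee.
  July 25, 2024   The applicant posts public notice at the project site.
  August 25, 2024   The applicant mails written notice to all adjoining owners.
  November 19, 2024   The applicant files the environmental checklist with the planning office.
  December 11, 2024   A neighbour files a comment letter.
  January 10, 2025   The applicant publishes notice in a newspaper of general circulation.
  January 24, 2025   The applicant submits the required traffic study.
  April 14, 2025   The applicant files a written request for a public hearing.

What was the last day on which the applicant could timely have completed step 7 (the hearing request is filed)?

The traffic study is submitted on January 24, 2025; the 31-day hold period therefore ends February 24, 2025, and step 7 runs from that date. The window is 17–50 days after February 24, 2025; it closes on April 15, 2025.

April 15, 2025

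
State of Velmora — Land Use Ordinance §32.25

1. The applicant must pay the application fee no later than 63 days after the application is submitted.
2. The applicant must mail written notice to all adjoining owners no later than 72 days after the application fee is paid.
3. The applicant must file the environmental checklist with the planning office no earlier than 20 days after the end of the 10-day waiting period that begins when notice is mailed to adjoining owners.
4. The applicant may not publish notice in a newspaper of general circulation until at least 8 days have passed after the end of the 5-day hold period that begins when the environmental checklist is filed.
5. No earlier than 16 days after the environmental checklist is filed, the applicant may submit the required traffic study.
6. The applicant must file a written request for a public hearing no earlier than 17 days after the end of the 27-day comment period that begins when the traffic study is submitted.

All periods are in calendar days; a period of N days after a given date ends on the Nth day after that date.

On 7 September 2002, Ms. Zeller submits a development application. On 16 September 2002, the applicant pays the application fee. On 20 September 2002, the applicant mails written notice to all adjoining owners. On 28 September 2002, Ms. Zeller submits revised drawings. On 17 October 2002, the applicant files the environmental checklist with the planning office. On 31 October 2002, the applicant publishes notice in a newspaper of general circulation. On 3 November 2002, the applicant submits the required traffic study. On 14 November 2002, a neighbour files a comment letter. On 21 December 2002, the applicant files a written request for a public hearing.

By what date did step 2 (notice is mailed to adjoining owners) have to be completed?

Step 2 runs from 16 September 2002, when the application fee is paid. 72 days after 16 September 2002 is 27 November 2002.

27 November 2002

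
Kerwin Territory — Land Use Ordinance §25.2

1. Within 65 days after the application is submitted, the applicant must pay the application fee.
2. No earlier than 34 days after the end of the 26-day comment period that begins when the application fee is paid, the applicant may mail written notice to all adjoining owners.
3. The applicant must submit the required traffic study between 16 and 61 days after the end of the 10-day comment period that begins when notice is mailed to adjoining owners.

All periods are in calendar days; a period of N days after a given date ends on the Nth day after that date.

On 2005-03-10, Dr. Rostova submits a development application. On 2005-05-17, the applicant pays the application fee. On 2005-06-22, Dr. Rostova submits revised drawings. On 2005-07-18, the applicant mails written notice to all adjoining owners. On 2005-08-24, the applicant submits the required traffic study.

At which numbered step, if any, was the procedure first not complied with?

Step 1

Step 1 — counting 65 days from 2005-03-10 (when the application is submitted) gives a deadline of 2005-05-14; not done until 2005-05-17, 3 days after the deadline.
No need to go further; step 1 was not satisfied.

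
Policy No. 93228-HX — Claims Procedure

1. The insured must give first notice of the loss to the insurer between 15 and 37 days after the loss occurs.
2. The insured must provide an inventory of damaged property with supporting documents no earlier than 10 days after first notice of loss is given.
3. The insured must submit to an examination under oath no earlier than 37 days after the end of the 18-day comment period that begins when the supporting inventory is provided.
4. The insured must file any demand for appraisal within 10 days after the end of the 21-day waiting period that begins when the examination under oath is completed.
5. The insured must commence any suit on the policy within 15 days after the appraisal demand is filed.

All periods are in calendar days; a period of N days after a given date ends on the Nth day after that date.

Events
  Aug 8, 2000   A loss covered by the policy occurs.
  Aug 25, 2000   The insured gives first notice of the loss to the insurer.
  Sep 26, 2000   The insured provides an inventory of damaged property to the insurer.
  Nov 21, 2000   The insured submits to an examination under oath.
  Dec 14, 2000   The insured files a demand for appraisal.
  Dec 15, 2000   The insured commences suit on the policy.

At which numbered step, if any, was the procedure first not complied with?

None — every step was satisfied

Step 1 — 15 and 37 days from Aug 8, 2000 (when the loss occurs) are Aug 23, 2000 and Sep 14, 2000 respectively; done Aug 25, 2000 — within the window.
Step 2 — must wait 10 days from Aug 25, 2000 (when first notice of loss is given), so not before Sep 4, 2000; done Sep 26, 2000 — permitted.
Step 3 — must wait 37 days from Oct 14, 2000 (end of the 18-day comment period, which began when the supporting inventory is provided on Sep 26, 2000), so not before Nov 20, 2000; Nov 21, 2000 is on or after that date.
Step 4 — counting 10 days from Dec 12, 2000 (end of the 21-day waiting period, which began when the examination under oath is completed on Nov 21, 2000) gives a deadline of Dec 22, 2000; done Dec 14, 2000 — timely.
Step 5 — counting 15 days from Dec 14, 2000 (when the appraisal demand is filed) gives a deadline of Dec 29, 2000; Dec 15, 2000 is within that limit.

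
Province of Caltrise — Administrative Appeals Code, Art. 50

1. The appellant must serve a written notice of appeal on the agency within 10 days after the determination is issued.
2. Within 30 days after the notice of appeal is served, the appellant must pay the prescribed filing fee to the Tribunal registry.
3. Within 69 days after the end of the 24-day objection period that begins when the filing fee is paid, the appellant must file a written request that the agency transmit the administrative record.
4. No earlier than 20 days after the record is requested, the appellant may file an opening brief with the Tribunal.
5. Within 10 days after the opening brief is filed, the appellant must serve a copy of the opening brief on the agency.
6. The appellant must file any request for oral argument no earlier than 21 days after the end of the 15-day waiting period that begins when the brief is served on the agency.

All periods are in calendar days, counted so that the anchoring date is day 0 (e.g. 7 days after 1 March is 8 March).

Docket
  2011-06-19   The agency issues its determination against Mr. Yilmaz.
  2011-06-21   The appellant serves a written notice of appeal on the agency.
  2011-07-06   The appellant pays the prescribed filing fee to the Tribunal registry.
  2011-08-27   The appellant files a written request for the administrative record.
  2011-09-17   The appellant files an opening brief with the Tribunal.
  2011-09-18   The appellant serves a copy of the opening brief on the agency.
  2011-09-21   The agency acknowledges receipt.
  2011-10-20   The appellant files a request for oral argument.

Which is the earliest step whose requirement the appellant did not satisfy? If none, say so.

Step 6

Step 1: 10 days after 2011-06-19 (when the determination is issued) is 2011-06-29; completed 2011-06-21, before the deadline.
Step 2: 30 days after 2011-06-21 (when the notice of appeal is served) is 2011-07-21; completed 2011-07-06, before the deadline.
Step 3: 69 days after 2011-07-30 (end of the 24-day objection period, which began when the filing fee is paid on 2011-07-06) is 2011-10-07; done 2011-08-27 — timely.
Step 4: the earliest permitted date is 20 days after 2011-08-27 (when the record is requested), i.e. 2011-09-16; done 2011-09-17 — permitted.
Step 5: 10 days after 2011-09-17 (when the opening brief is filed) is 2011-09-27; completed 2011-09-18, before the deadline.
Step 6: the earliest permitted date is 21 days after 2011-10-03 (end of the 15-day waiting period, which began when the brief is served on the agency on 2011-09-18), i.e. 2011-10-24; 2011-10-20 is 4 days before the earliest permitted date.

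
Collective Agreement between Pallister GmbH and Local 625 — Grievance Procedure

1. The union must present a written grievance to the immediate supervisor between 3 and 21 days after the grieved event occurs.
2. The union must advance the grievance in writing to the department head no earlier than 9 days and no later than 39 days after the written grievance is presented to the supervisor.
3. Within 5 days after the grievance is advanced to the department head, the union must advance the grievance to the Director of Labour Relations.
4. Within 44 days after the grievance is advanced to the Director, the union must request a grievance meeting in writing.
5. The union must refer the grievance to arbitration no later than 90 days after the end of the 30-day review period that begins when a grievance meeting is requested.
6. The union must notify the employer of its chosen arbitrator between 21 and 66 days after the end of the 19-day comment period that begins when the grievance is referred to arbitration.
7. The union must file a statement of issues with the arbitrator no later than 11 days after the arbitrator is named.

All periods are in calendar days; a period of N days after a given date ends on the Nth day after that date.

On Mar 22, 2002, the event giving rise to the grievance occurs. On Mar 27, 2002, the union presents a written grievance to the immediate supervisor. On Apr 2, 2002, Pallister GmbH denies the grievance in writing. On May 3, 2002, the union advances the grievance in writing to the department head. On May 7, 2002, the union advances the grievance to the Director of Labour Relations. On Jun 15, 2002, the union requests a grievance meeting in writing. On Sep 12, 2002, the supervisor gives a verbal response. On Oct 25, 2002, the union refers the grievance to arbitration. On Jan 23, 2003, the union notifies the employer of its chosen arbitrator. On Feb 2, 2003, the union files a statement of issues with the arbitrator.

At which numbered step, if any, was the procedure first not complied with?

Step 5

Step 1 — 3 and 21 days from Mar 22, 2002 (when the grieved event occurs) are Mar 25, 2002 and Apr 12, 2002 respectively; done Mar 27, 2002 — within the window.
Step 2 — 9 and 39 days from Mar 27, 2002 (when the written grievance is presented to the supervisor) are Apr 5, 2002 and May 5, 2002 respectively; done May 3, 2002, which is between those dates.
Step 3 — counting 5 days from May 3, 2002 (when the grievance is advanced to the department head) gives a deadline of May 8, 2002; May 7, 2002 is within that limit.
Step 4 — counting 44 days from May 7, 2002 (when the grievance is advanced to the Director) gives a deadline of Jun 20, 2002; Jun 15, 2002 is within that limit.
Step 5 — counting 90 days from Jul 15, 2002 (end of the 30-day review period, which began when a grievance meeting is requested on Jun 15, 2002) gives a deadline of Oct 13, 2002; Oct 25, 2002 misses that deadline by 12 days.
The analysis stops there.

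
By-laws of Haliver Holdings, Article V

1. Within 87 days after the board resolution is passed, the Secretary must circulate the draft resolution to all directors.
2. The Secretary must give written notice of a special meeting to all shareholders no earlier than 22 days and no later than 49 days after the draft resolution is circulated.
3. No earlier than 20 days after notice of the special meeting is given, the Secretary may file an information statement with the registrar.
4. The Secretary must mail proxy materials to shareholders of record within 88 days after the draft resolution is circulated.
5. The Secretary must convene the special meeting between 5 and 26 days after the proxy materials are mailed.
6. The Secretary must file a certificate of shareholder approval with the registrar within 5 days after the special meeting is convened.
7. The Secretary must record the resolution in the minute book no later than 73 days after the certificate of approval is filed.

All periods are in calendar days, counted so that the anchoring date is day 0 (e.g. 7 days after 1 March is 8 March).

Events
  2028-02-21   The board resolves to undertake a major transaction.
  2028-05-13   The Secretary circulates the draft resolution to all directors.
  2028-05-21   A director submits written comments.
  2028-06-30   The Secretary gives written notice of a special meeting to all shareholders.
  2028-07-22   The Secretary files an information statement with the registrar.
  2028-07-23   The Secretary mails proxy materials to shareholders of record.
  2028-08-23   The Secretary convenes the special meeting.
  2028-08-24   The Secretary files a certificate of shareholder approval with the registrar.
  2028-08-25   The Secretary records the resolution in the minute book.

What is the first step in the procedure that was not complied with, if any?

Step 5

(1) due by 2028-02-21 + 87 days = 2028-05-18; 2028-05-13 is within that limit.
(2) the permitted window runs from 2028-05-13 + 22 = 2028-06-04 to 2028-05-13 + 49 = 2028-07-01; done 2028-06-30, which is between those dates.
(3) permitted from 2028-06-30 + 20 days = 2028-07-20 onward; 2028-07-22 is on or after that date.
(4) due by 2028-05-13 + 88 days = 2028-08-09; completed 2028-07-23, before the deadline.
(5) the permitted window runs from 2028-07-23 + 5 = 2028-07-28 to 2028-07-23 + 26 = 2028-08-18; done 2028-08-23 — 5 days after the window closed.
The analysis stops there.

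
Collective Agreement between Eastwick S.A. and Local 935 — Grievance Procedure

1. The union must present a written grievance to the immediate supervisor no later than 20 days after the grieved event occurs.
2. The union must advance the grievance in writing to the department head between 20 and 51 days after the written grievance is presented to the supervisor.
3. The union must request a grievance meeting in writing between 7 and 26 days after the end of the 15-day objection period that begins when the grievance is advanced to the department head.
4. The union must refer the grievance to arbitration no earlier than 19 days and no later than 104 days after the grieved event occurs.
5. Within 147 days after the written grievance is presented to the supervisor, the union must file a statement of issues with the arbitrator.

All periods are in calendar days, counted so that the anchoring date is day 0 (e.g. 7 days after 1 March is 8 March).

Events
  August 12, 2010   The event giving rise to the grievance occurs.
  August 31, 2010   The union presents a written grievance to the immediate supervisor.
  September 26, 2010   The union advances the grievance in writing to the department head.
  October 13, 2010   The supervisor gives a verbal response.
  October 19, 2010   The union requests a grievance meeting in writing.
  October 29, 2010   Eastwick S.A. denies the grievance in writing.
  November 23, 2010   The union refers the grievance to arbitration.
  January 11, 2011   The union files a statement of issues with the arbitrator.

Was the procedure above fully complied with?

Yes

(1) due by August 12, 2010 + 20 days = September 1, 2010; completed August 31, 2010, before the deadline.
(2) the permitted window runs from August 31, 2010 + 20 = September 20, 2010 to August 31, 2010 + 51 = October 21, 2010; done September 26, 2010, which is between those dates.
(3) the permitted window runs from October 11, 2010 + 7 = October 18, 2010 to October 11, 2010 + 26 = November 6, 2010; October 19, 2010 falls inside that range.
(4) the permitted window runs from August 12, 2010 + 19 = August 31, 2010 to August 12, 2010 + 104 = November 24, 2010; done November 23, 2010 — within the window.
(5) due by August 31, 2010 + 147 days = January 25, 2011; January 11, 2011 is within that limit.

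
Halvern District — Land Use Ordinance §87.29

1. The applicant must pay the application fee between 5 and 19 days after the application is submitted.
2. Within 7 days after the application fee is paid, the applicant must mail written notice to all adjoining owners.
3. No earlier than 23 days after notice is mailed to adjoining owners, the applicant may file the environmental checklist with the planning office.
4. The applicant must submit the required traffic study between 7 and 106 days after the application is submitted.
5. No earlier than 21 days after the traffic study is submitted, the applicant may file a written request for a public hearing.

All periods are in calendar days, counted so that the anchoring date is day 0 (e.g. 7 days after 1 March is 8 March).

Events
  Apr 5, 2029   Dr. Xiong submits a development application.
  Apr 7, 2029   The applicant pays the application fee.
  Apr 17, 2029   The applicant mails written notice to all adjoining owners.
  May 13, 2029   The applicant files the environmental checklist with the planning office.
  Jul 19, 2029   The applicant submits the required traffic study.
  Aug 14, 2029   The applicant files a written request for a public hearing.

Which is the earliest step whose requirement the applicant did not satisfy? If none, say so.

Step 1

(1) the permitted window runs from Apr 5, 2029 + 5 = Apr 10, 2029 to Apr 5, 2029 + 19 = Apr 24, 2029; done Apr 7, 2029 — 3 days before the window opened.
Later steps need not be reached.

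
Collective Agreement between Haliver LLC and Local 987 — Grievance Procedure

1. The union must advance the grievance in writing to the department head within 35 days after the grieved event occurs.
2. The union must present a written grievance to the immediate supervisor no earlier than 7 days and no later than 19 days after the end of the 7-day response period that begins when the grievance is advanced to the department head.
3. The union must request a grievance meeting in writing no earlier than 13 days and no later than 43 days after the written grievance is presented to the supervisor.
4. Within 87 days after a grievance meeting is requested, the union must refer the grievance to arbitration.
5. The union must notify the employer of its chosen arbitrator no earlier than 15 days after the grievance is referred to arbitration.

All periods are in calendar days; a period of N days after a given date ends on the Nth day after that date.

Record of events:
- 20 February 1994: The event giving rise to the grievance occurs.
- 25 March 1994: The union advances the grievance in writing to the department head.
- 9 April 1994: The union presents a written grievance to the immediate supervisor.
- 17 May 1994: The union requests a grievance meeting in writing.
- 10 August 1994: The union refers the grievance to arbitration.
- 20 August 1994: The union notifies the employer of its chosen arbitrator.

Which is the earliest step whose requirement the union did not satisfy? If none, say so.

Step 5

Step 1: 35 days after 20 February 1994 (when the grieved event occurs) is 27 March 1994; done 25 March 1994 — timely.
Step 2: the window is 7–19 days after 1 April 1994 (end of the 7-day response period, which began when the grievance is advanced to the department head on 25 March 1994), so 8 April 1994 through 20 April 1994; 9 April 1994 falls inside that range.
Step 3: the window is 13–43 days after 9 April 1994 (when the written grievance is presented to the supervisor), so 22 April 1994 through 22 May 1994; 17 May 1994 falls inside that range.
Step 4: 87 days after 17 May 1994 (when a grievance meeting is requested) is 12 August 1994; done 10 August 1994 — timely.
Step 5: the earliest permitted date is 15 days after 10 August 1994 (when the grievance is referred to arbitration), i.e. 25 August 1994; acted on 20 August 1994, 5 days prematurely.
The analysis stops there.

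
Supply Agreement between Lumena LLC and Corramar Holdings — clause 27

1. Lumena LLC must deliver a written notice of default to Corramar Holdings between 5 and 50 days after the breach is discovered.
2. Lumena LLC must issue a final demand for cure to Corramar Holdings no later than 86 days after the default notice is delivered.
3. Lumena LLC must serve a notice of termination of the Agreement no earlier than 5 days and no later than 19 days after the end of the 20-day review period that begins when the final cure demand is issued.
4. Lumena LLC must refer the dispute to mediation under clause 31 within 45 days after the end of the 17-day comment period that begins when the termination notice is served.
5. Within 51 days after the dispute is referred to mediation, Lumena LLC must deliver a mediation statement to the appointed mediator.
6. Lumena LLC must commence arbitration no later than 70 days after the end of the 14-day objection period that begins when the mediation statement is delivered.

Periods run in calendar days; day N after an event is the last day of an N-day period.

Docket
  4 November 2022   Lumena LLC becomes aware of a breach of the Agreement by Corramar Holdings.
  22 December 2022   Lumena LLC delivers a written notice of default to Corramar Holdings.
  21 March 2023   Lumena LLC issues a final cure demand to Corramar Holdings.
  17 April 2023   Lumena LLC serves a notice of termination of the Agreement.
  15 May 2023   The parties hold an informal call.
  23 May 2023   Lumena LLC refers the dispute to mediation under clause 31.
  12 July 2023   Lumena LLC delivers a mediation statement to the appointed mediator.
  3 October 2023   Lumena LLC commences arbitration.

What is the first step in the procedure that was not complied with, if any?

Step 2

Step 1: the window is 5–50 days after 4 November 2022 (when the breach is discovered), so 9 November 2022 through 24 December 2022; 22 December 2022 falls inside that range.
Step 2: 86 days after 22 December 2022 (when the default notice is delivered) is 18 March 2023; 21 March 2023 misses that deadline by 3 days.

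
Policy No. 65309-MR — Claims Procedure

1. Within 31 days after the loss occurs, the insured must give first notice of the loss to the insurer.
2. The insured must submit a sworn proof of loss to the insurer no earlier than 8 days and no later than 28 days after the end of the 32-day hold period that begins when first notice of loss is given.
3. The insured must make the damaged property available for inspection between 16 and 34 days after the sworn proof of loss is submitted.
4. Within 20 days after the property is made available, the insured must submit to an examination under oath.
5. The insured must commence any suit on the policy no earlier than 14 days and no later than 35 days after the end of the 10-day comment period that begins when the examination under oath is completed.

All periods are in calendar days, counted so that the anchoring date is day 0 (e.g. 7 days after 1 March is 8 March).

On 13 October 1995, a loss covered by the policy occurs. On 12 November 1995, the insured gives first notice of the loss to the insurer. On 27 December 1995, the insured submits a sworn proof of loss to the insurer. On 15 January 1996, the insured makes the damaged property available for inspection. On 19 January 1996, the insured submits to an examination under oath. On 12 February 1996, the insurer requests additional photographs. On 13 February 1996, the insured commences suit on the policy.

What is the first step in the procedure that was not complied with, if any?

Step 1: 31 days after 13 October 1995 (when the loss occurs) is 13 November 1995; done 12 November 1995 — timely.
Step 2: the window is 8–28 days after 14 December 1995 (end of the 32-day hold period, which began when first notice of loss is given on 12 November 1995), so 22 December 1995 through 11 January 1996; done 27 December 1995 — within the window.
Step 3: the window is 16–34 days after 27 December 1995 (when the sworn proof of loss is submitted), so 12 January 1996 through 30 January 1996; 15 January 1996 falls inside that range.
Step 4: 20 days after 15 January 1996 (when the property is made available) is 4 February 1996; 19 January 1996 is within that limit.
Step 5: the window is 14–35 days after 29 January 1996 (end of the 10-day comment period, which began when the examination under oath is completed on 19 January 1996), so 12 February 1996 through 4 March 1996; done 13 February 1996 — within the window.

None — every step was satisfied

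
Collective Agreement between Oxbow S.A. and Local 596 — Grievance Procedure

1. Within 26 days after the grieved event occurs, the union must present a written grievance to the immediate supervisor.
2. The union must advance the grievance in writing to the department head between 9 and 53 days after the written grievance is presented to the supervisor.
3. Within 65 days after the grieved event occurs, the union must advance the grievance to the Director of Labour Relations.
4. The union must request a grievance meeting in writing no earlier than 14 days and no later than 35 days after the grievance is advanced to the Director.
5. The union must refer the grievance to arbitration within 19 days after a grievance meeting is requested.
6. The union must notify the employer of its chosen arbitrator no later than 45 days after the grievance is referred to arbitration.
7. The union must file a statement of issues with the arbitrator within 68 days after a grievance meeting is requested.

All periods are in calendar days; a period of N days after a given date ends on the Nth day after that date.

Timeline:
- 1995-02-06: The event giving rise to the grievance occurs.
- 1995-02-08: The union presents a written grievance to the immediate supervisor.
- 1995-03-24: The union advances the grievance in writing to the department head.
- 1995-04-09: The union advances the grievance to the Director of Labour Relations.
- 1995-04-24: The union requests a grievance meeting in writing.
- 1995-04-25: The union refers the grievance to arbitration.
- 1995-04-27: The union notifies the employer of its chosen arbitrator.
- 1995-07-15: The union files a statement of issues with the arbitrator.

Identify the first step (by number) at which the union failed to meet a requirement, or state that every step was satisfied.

Step 1 — counting 26 days from 1995-02-06 (when the grieved event occurs) gives a deadline of 1995-03-04; completed 1995-02-08, before the deadline.
Step 2 — 9 and 53 days from 1995-02-08 (when the written grievance is presented to the supervisor) are 1995-02-17 and 1995-04-02 respectively; done 1995-03-24 — within the window.
Step 3 — counting 65 days from 1995-02-06 (when the grieved event occurs) gives a deadline of 1995-04-12; 1995-04-09 is within that limit.
Step 4 — 14 and 35 days from 1995-04-09 (when the grievance is advanced to the Director) are 1995-04-23 and 1995-05-14 respectively; 1995-04-24 falls inside that range.
Step 5 — counting 19 days from 1995-04-24 (when a grievance meeting is requested) gives a deadline of 1995-05-13; 1995-04-25 is within that limit.
Step 6 — counting 45 days from 1995-04-25 (when the grievance is referred to arbitration) gives a deadline of 1995-06-09; completed 1995-04-27, before the deadline.
Step 7 — counting 68 days from 1995-04-24 (when a grievance meeting is requested) gives a deadline of 1995-07-01; not done until 1995-07-15, 14 days after the deadline.

Step 7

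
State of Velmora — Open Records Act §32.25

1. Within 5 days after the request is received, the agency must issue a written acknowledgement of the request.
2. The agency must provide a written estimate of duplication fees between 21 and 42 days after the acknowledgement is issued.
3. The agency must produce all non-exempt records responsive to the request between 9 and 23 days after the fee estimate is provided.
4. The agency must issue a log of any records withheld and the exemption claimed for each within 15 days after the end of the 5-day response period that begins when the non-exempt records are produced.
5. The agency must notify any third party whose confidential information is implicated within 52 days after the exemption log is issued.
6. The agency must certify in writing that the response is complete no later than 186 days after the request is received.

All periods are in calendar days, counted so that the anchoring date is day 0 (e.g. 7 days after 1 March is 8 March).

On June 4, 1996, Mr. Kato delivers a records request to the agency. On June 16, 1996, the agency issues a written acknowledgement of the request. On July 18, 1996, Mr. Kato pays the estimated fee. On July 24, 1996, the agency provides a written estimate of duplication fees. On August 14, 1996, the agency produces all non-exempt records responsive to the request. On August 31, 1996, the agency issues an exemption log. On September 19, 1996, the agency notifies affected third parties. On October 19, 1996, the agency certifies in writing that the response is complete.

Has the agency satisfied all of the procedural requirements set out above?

No

Step 1 — counting 5 days from June 4, 1996 (when the request is received) gives a deadline of June 9, 1996; June 16, 1996 misses that deadline by 7 days.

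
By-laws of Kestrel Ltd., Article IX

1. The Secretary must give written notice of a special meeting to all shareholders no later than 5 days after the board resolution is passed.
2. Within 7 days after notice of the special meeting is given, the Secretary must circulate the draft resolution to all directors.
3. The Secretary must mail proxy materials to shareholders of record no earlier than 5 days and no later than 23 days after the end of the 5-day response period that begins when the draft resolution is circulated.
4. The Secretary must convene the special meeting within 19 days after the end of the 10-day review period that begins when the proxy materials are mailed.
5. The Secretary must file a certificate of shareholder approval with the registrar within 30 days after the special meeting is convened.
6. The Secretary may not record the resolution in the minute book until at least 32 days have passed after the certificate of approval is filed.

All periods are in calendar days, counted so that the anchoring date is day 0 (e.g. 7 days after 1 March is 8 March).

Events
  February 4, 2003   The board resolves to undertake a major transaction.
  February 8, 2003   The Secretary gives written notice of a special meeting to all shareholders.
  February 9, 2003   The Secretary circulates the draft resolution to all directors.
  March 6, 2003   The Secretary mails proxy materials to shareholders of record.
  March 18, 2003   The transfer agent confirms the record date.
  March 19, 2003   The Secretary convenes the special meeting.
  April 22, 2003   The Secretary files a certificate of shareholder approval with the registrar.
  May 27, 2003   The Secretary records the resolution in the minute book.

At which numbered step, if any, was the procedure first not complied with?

Step 1: 5 days after February 4, 2003 (when the board resolution is passed) is February 9, 2003; February 8, 2003 is within that limit.
Step 2: 7 days after February 8, 2003 (when notice of the special meeting is given) is February 15, 2003; completed February 9, 2003, before the deadline.
Step 3: the window is 5–23 days after February 14, 2003 (end of the 5-day response period, which began when the draft resolution is circulated on February 9, 2003), so February 19, 2003 through March 9, 2003; done March 6, 2003, which is between those dates.
Step 4: 19 days after March 16, 2003 (end of the 10-day review period, which began when the proxy materials are mailed on March 6, 2003) is April 4, 2003; done March 19, 2003 — timely.
Step 5: 30 days after March 19, 2003 (when the special meeting is convened) is April 18, 2003; April 22, 2003 misses that deadline by 4 days.

Step 5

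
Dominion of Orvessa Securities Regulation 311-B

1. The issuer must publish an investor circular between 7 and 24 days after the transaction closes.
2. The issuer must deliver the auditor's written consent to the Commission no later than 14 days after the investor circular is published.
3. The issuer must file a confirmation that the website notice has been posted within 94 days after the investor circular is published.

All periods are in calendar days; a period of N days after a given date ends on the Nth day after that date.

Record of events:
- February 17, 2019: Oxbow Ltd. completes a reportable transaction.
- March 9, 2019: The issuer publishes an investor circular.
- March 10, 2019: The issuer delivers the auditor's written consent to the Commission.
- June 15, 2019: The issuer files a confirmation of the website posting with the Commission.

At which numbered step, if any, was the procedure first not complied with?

(1) the permitted window runs from February 17, 2019 + 7 = February 24, 2019 to February 17, 2019 + 24 = March 13, 2019; March 9, 2019 falls inside that range.
(2) due by March 9, 2019 + 14 days = March 23, 2019; done March 10, 2019 — timely.
(3) due by March 9, 2019 + 94 days = June 11, 2019; June 15, 2019 misses that deadline by 4 days.

Step 3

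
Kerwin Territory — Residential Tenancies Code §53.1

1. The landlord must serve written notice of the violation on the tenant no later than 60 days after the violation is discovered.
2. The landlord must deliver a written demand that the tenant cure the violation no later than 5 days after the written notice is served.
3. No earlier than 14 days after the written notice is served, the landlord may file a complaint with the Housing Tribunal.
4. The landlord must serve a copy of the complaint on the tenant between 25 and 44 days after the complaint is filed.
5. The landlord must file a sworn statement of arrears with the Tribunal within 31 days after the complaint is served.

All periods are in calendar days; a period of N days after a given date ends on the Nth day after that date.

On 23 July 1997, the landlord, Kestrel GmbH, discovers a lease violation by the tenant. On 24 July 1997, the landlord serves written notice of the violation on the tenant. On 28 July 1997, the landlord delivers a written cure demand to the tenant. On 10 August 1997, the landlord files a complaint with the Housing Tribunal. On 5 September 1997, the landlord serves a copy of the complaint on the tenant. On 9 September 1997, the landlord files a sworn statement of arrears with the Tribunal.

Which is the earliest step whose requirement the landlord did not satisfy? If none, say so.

Step 1: 60 days after 23 July 1997 (when the violation is discovered) is 21 September 1997; 24 July 1997 is within that limit.
Step 2: 5 days after 24 July 1997 (when the written notice is served) is 29 July 1997; completed 28 July 1997, before the deadline.
Step 3: the earliest permitted date is 14 days after 24 July 1997 (when the written notice is served), i.e. 7 August 1997; 10 August 1997 is on or after that date.
Step 4: the window is 25–44 days after 10 August 1997 (when the complaint is filed), so 4 September 1997 through 23 September 1997; 5 September 1997 falls inside that range.
Step 5: 31 days after 5 September 1997 (when the complaint is served) is 6 October 1997; completed 9 September 1997, before the deadline.

None — every step was satisfied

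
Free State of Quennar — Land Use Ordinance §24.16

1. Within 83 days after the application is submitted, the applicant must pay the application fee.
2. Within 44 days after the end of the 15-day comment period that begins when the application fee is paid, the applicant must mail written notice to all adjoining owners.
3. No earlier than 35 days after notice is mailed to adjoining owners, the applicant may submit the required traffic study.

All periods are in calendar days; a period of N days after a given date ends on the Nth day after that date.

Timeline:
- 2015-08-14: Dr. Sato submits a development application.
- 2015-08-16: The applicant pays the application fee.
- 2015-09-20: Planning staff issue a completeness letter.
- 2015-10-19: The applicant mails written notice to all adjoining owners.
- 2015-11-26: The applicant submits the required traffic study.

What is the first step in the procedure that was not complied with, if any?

Step 2

Step 1 — counting 83 days from 2015-08-14 (when the application is submitted) gives a deadline of 2015-11-05; completed 2015-08-16, before the deadline.
Step 2 — counting 44 days from 2015-08-31 (end of the 15-day comment period, which began when the application fee is paid on 2015-08-16) gives a deadline of 2015-10-14; 2015-10-19 misses that deadline by 5 days.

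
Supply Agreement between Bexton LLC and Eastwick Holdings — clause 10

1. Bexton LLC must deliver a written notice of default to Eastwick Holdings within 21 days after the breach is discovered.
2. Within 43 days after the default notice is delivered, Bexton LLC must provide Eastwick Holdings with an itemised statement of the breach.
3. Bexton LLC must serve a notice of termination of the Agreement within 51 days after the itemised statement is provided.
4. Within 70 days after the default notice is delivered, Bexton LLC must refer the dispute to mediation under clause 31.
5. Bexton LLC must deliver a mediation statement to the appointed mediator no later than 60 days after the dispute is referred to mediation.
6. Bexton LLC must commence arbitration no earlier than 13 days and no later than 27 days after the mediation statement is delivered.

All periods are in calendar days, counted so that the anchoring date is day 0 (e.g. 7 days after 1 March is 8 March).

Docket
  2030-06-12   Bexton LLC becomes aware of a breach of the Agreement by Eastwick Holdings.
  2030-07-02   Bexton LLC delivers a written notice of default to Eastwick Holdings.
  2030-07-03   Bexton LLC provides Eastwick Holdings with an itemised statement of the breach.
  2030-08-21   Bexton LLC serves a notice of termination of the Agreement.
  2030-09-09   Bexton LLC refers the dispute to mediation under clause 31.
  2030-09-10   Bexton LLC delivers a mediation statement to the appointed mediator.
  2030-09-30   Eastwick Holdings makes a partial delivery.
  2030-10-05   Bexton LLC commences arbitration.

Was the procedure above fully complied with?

Step 1 — counting 21 days from 2030-06-12 (when the breach is discovered) gives a deadline of 2030-07-03; 2030-07-02 is within that limit.
Step 2 — counting 43 days from 2030-07-02 (when the default notice is delivered) gives a deadline of 2030-08-14; done 2030-07-03 — timely.
Step 3 — counting 51 days from 2030-07-03 (when the itemised statement is provided) gives a deadline of 2030-08-23; done 2030-08-21 — timely.
Step 4 — counting 70 days from 2030-07-02 (when the default notice is delivered) gives a deadline of 2030-09-10; 2030-09-09 is within that limit.
Step 5 — counting 60 days from 2030-09-09 (when the dispute is referred to mediation) gives a deadline of 2030-11-08; 2030-09-10 is within that limit.
Step 6 — 13 and 27 days from 2030-09-10 (when the mediation statement is delivered) are 2030-09-23 and 2030-10-07 respectively; done 2030-10-05, which is between those dates.

Yes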